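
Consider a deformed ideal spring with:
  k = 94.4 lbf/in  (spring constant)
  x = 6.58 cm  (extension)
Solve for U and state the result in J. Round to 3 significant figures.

35.8 J

U is given directly by: U = ½kx².
k = 94.4 lbf/in = 16532 N/m; x = 6.58 cm = 0.06580 m.
U = 35.79 J  (the unit combination reduces to kg·m²/s² = J)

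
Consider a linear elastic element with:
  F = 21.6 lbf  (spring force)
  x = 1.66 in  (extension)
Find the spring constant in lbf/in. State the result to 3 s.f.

Rearranging: k = F/x.
F = 21.6 lbf = 96.08 N; x = 1.66 in = 0.04216 m.
k = 2279 N/m
2279 N/m × (1 lbf/in / 175.1 N/m) = 13.01 lbf/in

13.0 lbf/in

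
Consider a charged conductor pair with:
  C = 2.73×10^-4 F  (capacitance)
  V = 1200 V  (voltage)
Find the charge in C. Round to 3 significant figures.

Rearranging C = Q/V for Q: Q = CV.
C = 2.73×10^-4 F; V = 1200 V.
Q = 0.3276 C  (the unit combination reduces to A·s = C)

0.328 C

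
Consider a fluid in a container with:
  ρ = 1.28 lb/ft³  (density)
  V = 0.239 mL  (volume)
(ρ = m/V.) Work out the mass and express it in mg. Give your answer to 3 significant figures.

Rearranging: m = ρV.
ρ = 1.28 lb/ft³ = 20.50 kg/m³; V = 0.239 mL = 2.390×10^-7 m³.
m = 4.900×10^-6 kg
4.900×10^-6 kg × (1 mg / 1.000×10^-6 kg) = 4.900 mg

4.90 mg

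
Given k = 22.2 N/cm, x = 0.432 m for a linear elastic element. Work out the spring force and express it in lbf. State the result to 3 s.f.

Directly: F = kx.
k = 22.2 N/cm = 2220 N/m; x = 0.432 m.
F = 959.0 N
959.0 N × (1 lbf / 4.448 N) = 215.6 lbf

216 lbf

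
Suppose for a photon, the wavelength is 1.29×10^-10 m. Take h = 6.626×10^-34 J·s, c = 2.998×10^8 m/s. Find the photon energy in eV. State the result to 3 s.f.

E is given directly by: E = hc/λ.
λ = 1.29×10^-10 m; h = 6.626×10^-34 J·s; c = 2.998×10^8 m/s.
E = 1.540×10^-15 J
1.540×10^-15 J × (1 eV / 1.602×10^-19 J) = 9611 eV

9610 eV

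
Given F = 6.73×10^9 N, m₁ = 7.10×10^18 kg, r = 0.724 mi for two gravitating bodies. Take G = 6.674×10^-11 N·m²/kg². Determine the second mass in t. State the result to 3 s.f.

From Newton's law of gravitation: m₂ = F·r²/(G·m₁).
F = 6.73×10^9 N; m₁ = 7.10×10^18 kg; r = 0.724 mi = 1165 m; G = 6.674×10^-11 N·m²/kg².
m₂ = 1.928×10^7 kg
1.928×10^7 kg × (1 t / 1000 kg) = 19282 t

19300 t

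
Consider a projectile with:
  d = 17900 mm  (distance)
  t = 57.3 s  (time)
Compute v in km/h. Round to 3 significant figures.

v is given directly by: v = d/t.
d = 17900 mm = 17.90 m; t = 57.3 s.
v = 0.3124 m/s
0.3124 m/s × (1 km/h / 0.2778 m/s) = 1.125 km/h

1.12 km/h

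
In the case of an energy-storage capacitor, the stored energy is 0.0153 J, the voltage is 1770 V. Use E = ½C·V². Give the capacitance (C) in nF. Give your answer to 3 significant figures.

9.77 nF

Solving E = ½C·V² for C: C = 2E/V².
E = 0.0153 J; V = 1770 V.
C = 9.767×10^-9 F
9.767×10^-9 F × (1 nF / 1.000×10^-9 F) = 9.767 nF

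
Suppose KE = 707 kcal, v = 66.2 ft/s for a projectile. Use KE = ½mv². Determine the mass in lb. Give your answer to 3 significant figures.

32000 lb

Rearranging KE = ½mv² for m: m = 2·KE/v².
KE = 707 kcal = 2.958×10^6 J; v = 66.2 ft/s = 20.18 m/s.
m = 14531 kg
14531 kg × (1 lb / 0.4536 kg) = 32035 lb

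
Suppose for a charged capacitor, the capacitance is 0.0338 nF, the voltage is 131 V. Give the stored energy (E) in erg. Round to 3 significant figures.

Directly: E = ½CV².
C = 0.0338 nF = 3.380×10^-11 F; V = 131 V.
E = 2.900×10^-7 J
2.900×10^-7 J × (1 erg / 1.000×10^-7 J) = 2.900 erg

2.90 erg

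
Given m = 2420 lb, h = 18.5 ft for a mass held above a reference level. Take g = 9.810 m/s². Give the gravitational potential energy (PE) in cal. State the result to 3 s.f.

14500 cal

Directly: PE = mgh.
m = 2420 lb = 1098 kg; h = 18.5 ft = 5.639 m; g = 9.810 m/s².
PE = 60721 J
60721 J × (1 cal / 4.184 J) = 14513 cal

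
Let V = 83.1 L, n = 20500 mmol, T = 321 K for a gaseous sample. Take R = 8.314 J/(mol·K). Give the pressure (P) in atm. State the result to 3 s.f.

6.50 atm

Directly: P = nRT/V.
V = 83.1 L = 0.08310 m³; n = 20500 mmol = 20.50 mol; T = 321 K; R = 8.314 J/(mol·K).
P = 6.584×10^5 Pa
6.584×10^5 Pa × (1 atm / 1.013×10^5 Pa) = 6.498 atm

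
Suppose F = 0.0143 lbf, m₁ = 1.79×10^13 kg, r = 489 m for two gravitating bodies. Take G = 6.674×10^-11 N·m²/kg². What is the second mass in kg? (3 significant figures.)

Solving F = G·m₁·m₂/r² for m₂: m₂ = F·r²/(G·m₁).
F = 0.0143 lbf = 0.06361 N; m₁ = 1.79×10^13 kg; r = 489 m; G = 6.674×10^-11 N·m²/kg².
m₂ = 12.73 kg

12.7 kg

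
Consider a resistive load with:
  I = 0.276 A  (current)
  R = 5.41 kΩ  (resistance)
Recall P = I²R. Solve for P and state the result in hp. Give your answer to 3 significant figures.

0.553 hp

P is given directly by: P = I²R.
I = 0.276 A; R = 5.41 kΩ = 5410 Ω.
P = 412.1 W  (the unit combination reduces to kg·m²/s³ = W)
412.1 W × (1 hp / 745.7 W) = 0.5527 hp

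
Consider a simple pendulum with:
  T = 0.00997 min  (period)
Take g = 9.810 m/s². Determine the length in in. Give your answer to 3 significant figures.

Rearranging: L = g·(T/2π)².
T = 0.00997 min = 0.5982 s; g = 9.810 m/s².
L = 0.08892 m
0.08892 m × (1 in / 0.02540 m) = 3.501 in

3.50 in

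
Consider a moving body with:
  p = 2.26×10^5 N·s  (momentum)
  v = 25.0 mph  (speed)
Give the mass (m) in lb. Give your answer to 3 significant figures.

44600 lb

Rearranging: m = p/v.
p = 2.26×10^5 N·s = 2.260×10^5 kg·m/s; v = 25.0 mph = 11.18 m/s.
m = 20222 kg
20222 kg × (1 lb / 0.4536 kg) = 44582 lb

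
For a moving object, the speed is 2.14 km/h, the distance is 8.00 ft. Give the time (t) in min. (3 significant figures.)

Rearranging v = d/t for t: t = d/v.
v = 2.14 km/h = 0.5944 m/s; d = 8.00 ft = 2.438 m.
t = 4.102 s
4.102 s × (1 min / 60.00 s) = 0.06837 min

0.0684 min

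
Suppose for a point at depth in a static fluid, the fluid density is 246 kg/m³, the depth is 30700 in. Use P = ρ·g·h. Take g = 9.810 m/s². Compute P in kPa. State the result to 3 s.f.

P is given directly by: P = ρgh.
ρ = 246 kg/m³; h = 30700 in = 779.8 m; g = 9.810 m/s².
P = 1.882×10^6 Pa
1.882×10^6 Pa × (1 kPa / 1000 Pa) = 1882 kPa

1880 kPa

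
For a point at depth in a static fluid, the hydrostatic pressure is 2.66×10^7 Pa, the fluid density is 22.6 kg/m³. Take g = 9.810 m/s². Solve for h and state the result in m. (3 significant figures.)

Solving P = ρ·g·h for h: h = P/(ρ·g).
P = 2.66×10^7 Pa; ρ = 22.6 kg/m³; g = 9.810 m/s².
h = 1.200×10^5 m

1.20×10^5 m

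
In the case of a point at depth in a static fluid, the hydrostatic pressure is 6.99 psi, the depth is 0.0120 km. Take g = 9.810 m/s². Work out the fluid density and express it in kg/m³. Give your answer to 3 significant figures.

Solving P = ρ·g·h for ρ: ρ = P/(g·h).
P = 6.99 psi = 48194 Pa; h = 0.0120 km = 12.00 m; g = 9.810 m/s².
ρ = 409.4 kg/m³

409 kg/m³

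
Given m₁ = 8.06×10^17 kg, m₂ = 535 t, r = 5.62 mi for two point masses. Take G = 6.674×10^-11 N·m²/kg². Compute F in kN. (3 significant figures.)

F is given directly by: F = Gm₁m₂/r².
m₁ = 8.06×10^17 kg; m₂ = 535 t = 5.350×10^5 kg; r = 5.62 mi = 9045 m; G = 6.674×10^-11 N·m²/kg².
F = 3.518×10^5 N  (the unit combination reduces to kg·m/s² = N)
3.518×10^5 N × (1 kN / 1000 N) = 351.8 kN

352 kN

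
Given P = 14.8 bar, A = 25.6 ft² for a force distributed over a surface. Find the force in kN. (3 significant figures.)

Rearranging P = F/A for F: F = P·A.
P = 14.8 bar = 1.480×10^6 Pa; A = 25.6 ft² = 2.378 m².
F = 3.520×10^6 N
3.520×10^6 N × (1 kN / 1000 N) = 3520 kN

3520 kN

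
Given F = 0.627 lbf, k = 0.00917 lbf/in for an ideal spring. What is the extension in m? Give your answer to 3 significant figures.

From Hooke's law: x = F/k.
F = 0.627 lbf = 2.789 N; k = 0.00917 lbf/in = 1.606 N/m.
x = 1.737 m

1.74 m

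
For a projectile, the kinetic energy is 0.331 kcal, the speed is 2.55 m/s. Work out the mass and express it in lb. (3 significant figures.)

Rearranging: m = 2·KE/v².
KE = 0.331 kcal = 1385 J; v = 2.55 m/s.
m = 426.0 kg
426.0 kg × (1 lb / 0.4536 kg) = 939.1 lb

939 lb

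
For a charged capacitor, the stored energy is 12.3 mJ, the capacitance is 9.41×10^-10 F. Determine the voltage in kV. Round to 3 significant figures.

5.11 kV

Solving E = ½C·V² for V: V = √(2E/C).
E = 12.3 mJ = 0.01230 J; C = 9.41×10^-10 F.
V = 5113 V
5113 V × (1 kV / 1000 V) = 5.113 kV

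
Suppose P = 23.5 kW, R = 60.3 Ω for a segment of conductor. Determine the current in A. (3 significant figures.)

19.7 A

Rearranging: I = √(P/R).
P = 23.5 kW = 23500 W; R = 60.3 Ω.
I = 19.74 A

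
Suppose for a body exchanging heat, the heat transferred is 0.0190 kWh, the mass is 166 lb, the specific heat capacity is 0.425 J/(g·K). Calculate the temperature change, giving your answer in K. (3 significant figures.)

2.14 K

Rearranging Q = m·c·ΔT for ΔT: ΔT = Q/(m·c).
Q = 0.0190 kWh = 68400 J; m = 166 lb = 75.30 kg; c = 0.425 J/(g·K) = 425.0 J/(kg·K).
ΔT = 2.137 K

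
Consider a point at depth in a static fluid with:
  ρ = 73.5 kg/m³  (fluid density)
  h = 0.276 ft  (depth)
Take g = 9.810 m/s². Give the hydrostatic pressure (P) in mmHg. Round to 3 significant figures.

Directly: P = ρgh.
ρ = 73.5 kg/m³; h = 0.276 ft = 0.08412 m; g = 9.810 m/s².
P = 60.66 Pa
60.66 Pa × (1 mmHg / 133.3 Pa) = 0.4550 mmHg

0.455 mmHg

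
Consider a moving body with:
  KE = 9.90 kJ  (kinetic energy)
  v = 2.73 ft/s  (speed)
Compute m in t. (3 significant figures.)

28.6 t

Rearranging KE = ½mv² for m: m = 2·KE/v².
KE = 9.90 kJ = 9900 J; v = 2.73 ft/s = 0.8321 m/s.
m = 28596 kg
28596 kg × (1 t / 1000 kg) = 28.60 t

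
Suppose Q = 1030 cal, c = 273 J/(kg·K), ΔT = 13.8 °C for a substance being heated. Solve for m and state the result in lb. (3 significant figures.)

Rearranging: m = Q/(c·ΔT).
Q = 1030 cal = 4310 J; c = 273 J/(kg·K); ΔT = 13.8 °C = 13.80 K.
m = 1.144 kg
1.144 kg × (1 lb / 0.4536 kg) = 2.522 lb

2.52 lb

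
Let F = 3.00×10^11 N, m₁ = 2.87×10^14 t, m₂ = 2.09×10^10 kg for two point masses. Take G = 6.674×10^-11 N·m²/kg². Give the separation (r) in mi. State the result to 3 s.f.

0.718 mi

From Newton's law of gravitation: r = √(G·m₁m₂/F).
F = 3.00×10^11 N; m₁ = 2.87×10^14 t = 2.870×10^17 kg; m₂ = 2.09×10^10 kg; G = 6.674×10^-11 N·m²/kg².
r = 1155 m
1155 m × (1 mi / 1609 m) = 0.7178 mi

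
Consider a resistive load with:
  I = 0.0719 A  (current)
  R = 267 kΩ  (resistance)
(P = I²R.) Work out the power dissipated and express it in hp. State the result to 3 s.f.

Directly: P = I²R.
I = 0.0719 A; R = 267 kΩ = 2.670×10^5 Ω.
P = 1380 W  (the unit combination reduces to kg·m²/s³ = W)
1380 W × (1 hp / 745.7 W) = 1.851 hp

1.85 hp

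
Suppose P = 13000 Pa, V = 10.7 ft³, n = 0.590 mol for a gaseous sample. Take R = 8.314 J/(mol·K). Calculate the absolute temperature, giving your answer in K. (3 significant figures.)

803 K

From the ideal-gas law: T = PV/(nR).
P = 13000 Pa; V = 10.7 ft³ = 0.3030 m³; n = 0.590 mol; R = 8.314 J/(mol·K).
T = 803.0 K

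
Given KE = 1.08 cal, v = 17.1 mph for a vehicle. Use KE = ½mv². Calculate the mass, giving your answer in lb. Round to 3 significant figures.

Rearranging KE = ½mv² for m: m = 2·KE/v².
KE = 1.08 cal = 4.519 J; v = 17.1 mph = 7.644 m/s.
m = 0.1547 kg
0.1547 kg × (1 lb / 0.4536 kg) = 0.3410 lb

0.341 lb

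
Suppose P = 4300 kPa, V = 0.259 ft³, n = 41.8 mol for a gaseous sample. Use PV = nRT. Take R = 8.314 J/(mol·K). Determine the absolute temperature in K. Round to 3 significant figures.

Rearranging: T = PV/(nR).
P = 4300 kPa = 4.300×10^6 Pa; V = 0.259 ft³ = 0.007334 m³; n = 41.8 mol; R = 8.314 J/(mol·K).
T = 90.75 K

90.7 K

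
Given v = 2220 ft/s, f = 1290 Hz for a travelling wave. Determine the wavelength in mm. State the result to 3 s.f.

525 mm

Rearranging: λ = v/f.
v = 2220 ft/s = 676.7 m/s; f = 1290 Hz.
λ = 0.5245 m
0.5245 m × (1 mm / 0.001000 m) = 524.5 mm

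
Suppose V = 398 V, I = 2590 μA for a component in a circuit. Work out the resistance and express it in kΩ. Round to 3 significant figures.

154 kΩ

Rearranging V = I·R for R: R = V/I.
V = 398 V; I = 2590 μA = 0.002590 A.
R = 1.537×10^5 Ω
1.537×10^5 Ω × (1 kΩ / 1000 Ω) = 153.7 kΩ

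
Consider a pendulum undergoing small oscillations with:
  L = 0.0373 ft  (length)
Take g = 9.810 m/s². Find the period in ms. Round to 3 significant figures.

Directly: T = 2π√(L/g).
L = 0.0373 ft = 0.01137 m; g = 9.810 m/s².
T = 0.2139 s
0.2139 s × (1 ms / 0.001000 s) = 213.9 ms

214 ms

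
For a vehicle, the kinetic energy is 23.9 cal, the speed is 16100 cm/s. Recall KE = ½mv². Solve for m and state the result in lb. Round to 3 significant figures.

0.0170 lb

Solving KE = ½mv² for m: m = 2·KE/v².
KE = 23.9 cal = 100.00 J; v = 16100 cm/s = 161.0 m/s.
m = 0.007716 kg
0.007716 kg × (1 lb / 0.4536 kg) = 0.01701 lb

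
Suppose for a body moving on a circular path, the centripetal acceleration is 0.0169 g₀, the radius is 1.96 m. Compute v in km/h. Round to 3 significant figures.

Solving a = v²/r for v: v = √(a·r).
a = 0.0169 g₀ = 0.1657 m/s²; r = 1.96 m.
v = 0.5699 m/s
0.5699 m/s × (1 km/h / 0.2778 m/s) = 2.052 km/h

2.05 km/h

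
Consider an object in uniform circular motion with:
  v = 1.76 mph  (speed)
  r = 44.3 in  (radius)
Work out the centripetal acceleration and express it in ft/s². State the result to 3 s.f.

1.80 ft/s²

a is given directly by: a = v²/r.
v = 1.76 mph = 0.7868 m/s; r = 44.3 in = 1.125 m.
a = 0.5501 m/s²
0.5501 m/s² × (1 ft/s² / 0.3048 m/s²) = 1.805 ft/s²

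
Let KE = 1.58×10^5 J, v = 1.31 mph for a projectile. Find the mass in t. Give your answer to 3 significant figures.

Rearranging KE = ½mv² for m: m = 2·KE/v².
KE = 1.58×10^5 J; v = 1.31 mph = 0.5856 m/s.
m = 9.214×10^5 kg
9.214×10^5 kg × (1 t / 1000 kg) = 921.4 t

921 t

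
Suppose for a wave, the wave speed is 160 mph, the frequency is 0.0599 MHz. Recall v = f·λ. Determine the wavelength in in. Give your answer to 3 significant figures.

Rearranging v = f·λ for λ: λ = v/f.
v = 160 mph = 71.53 m/s; f = 0.0599 MHz = 59900 Hz.
λ = 0.001194 m
0.001194 m × (1 in / 0.02540 m) = 0.04701 in

0.0470 in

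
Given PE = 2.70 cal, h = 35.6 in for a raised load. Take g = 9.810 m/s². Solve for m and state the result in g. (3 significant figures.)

1270 g

Solving PE = m·g·h for m: m = PE/(g·h).
PE = 2.70 cal = 11.30 J; h = 35.6 in = 0.9042 m; g = 9.810 m/s².
m = 1.274 kg
1.274 kg × (1 g / 0.001000 kg) = 1274 g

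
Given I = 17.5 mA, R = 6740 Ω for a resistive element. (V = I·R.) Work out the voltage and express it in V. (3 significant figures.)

118 V

From Ohm's law: V = IR.
I = 17.5 mA = 0.01750 A; R = 6740 Ω.
V = 118.0 V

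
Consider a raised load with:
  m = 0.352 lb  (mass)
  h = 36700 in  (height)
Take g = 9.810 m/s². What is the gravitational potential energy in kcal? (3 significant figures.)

PE is given directly by: PE = mgh.
m = 0.352 lb = 0.1597 kg; h = 36700 in = 932.2 m; g = 9.810 m/s².
PE = 1460 J  (the unit combination reduces to kg·m²/s² = J)
1460 J × (1 kcal / 4184 J) = 0.3490 kcal

0.349 kcal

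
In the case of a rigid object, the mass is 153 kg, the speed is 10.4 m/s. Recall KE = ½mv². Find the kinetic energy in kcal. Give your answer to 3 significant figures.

KE is given directly by: KE = ½mv².
m = 153 kg; v = 10.4 m/s.
KE = 8274 J
8274 J × (1 kcal / 4184 J) = 1.978 kcal

1.98 kcal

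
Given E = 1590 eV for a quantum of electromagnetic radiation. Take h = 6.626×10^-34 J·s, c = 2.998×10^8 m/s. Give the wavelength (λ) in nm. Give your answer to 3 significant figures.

Solving E = h·c/λ for λ: λ = hc/E.
E = 1590 eV = 2.547×10^-16 J; h = 6.626×10^-34 J·s; c = 2.998×10^8 m/s.
λ = 7.798×10^-10 m
7.798×10^-10 m × (1 nm / 1.000×10^-9 m) = 0.7798 nm

0.780 nm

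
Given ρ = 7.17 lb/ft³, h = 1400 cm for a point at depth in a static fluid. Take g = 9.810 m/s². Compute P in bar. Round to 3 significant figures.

P is given directly by: P = ρgh.
ρ = 7.17 lb/ft³ = 114.9 kg/m³; h = 1400 cm = 14.00 m; g = 9.810 m/s².
P = 15774 Pa  (the unit combination reduces to kg/(m·s²) = Pa)
15774 Pa × (1 bar / 1.000×10^5 Pa) = 0.1577 bar

0.158 bar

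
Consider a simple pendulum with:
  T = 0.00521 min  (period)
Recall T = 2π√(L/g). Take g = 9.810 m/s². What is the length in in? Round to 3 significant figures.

0.956 in

Solving T = 2π√(L/g) for L: L = g·(T/2π)².
T = 0.00521 min = 0.3126 s; g = 9.810 m/s².
L = 0.02428 m
0.02428 m × (1 in / 0.02540 m) = 0.9560 in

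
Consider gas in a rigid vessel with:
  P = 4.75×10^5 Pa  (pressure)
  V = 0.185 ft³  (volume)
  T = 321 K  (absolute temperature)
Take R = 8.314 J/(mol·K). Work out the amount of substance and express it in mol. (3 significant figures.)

0.932 mol

Rearranging: n = PV/(RT).
P = 4.75×10^5 Pa; V = 0.185 ft³ = 0.005239 m³; T = 321 K; R = 8.314 J/(mol·K).
n = 0.9324 mol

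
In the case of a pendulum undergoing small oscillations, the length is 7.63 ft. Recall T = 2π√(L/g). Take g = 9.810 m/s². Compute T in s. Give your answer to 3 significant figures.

3.06 s

Directly: T = 2π√(L/g).
L = 7.63 ft = 2.326 m; g = 9.810 m/s².
T = 3.059 s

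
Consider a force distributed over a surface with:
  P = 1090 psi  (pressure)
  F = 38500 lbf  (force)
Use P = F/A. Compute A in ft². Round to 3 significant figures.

0.245 ft²

Rearranging P = F/A for A: A = F/P.
P = 1090 psi = 7.515×10^6 Pa; F = 38500 lbf = 1.713×10^5 N.
A = 0.02279 m²
0.02279 m² × (1 ft² / 0.09290 m²) = 0.2453 ft²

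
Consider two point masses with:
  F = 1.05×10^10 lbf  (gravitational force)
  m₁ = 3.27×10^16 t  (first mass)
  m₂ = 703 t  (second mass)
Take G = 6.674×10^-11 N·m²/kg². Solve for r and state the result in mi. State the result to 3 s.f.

From Newton's law of gravitation: r = √(G·m₁m₂/F).
F = 1.05×10^10 lbf = 4.671×10^10 N; m₁ = 3.27×10^16 t = 3.270×10^19 kg; m₂ = 703 t = 7.030×10^5 kg; G = 6.674×10^-11 N·m²/kg².
r = 181.2 m
181.2 m × (1 mi / 1609 m) = 0.1126 mi

0.113 mi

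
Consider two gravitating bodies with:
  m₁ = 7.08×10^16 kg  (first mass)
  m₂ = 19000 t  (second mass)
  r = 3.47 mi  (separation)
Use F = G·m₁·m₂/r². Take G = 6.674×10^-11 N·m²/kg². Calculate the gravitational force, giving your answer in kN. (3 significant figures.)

Directly: F = Gm₁m₂/r².
m₁ = 7.08×10^16 kg; m₂ = 19000 t = 1.900×10^7 kg; r = 3.47 mi = 5584 m; G = 6.674×10^-11 N·m²/kg².
F = 2.879×10^6 N  (the unit combination reduces to kg·m/s² = N)
2.879×10^6 N × (1 kN / 1000 N) = 2879 kN

2880 kN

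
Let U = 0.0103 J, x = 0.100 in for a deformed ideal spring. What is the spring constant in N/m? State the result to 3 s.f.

Rearranging: k = 2U/x².
U = 0.0103 J; x = 0.100 in = 0.002540 m.
k = 3193 N/m

3190 N/m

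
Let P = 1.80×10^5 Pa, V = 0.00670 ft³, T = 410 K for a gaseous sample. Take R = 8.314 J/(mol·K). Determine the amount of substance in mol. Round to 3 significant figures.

0.0100 mol

From the ideal-gas law: n = PV/(RT).
P = 1.80×10^5 Pa; V = 0.00670 ft³ = 1.897×10^-4 m³; T = 410 K; R = 8.314 J/(mol·K).
n = 0.01002 mol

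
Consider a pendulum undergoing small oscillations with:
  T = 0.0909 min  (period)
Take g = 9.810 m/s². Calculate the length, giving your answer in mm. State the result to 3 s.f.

Rearranging: L = g·(T/2π)².
T = 0.0909 min = 5.454 s; g = 9.810 m/s².
L = 7.392 m
7.392 m × (1 mm / 0.001000 m) = 7392 mm

7390 mm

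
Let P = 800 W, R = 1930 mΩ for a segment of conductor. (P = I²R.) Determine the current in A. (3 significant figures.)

20.4 A

Rearranging P = I²R for I: I = √(P/R).
P = 800 W; R = 1930 mΩ = 1.930 Ω.
I = 20.36 A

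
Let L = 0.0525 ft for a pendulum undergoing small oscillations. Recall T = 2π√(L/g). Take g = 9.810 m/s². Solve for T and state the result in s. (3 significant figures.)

0.254 s

T is given directly by: T = 2π√(L/g).
L = 0.0525 ft = 0.01600 m; g = 9.810 m/s².
T = 0.2538 s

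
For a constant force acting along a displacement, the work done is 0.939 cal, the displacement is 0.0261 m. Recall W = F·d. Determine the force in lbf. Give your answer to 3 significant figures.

Solving W = F·d for F: F = W/d.
W = 0.939 cal = 3.929 J; d = 0.0261 m.
F = 150.5 N  (the unit combination reduces to kg·m/s² = N)
150.5 N × (1 lbf / 4.448 N) = 33.84 lbf

33.8 lbf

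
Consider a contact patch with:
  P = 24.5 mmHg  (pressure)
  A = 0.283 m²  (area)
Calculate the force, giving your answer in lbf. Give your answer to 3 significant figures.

208 lbf

Rearranging P = F/A for F: F = P·A.
P = 24.5 mmHg = 3266 Pa; A = 0.283 m².
F = 924.4 N
924.4 N × (1 lbf / 4.448 N) = 207.8 lbf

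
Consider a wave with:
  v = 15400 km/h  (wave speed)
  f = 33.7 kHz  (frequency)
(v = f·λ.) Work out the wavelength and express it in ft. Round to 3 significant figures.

Solving v = f·λ for λ: λ = v/f.
v = 15400 km/h = 4278 m/s; f = 33.7 kHz = 33700 Hz.
λ = 0.1269 m
0.1269 m × (1 ft / 0.3048 m) = 0.4165 ft

0.416 ft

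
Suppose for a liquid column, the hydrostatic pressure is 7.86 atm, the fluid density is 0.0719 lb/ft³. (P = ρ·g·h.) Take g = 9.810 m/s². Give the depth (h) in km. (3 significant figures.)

Rearranging P = ρ·g·h for h: h = P/(ρ·g).
P = 7.86 atm = 7.964×10^5 Pa; ρ = 0.0719 lb/ft³ = 1.152 kg/m³; g = 9.810 m/s².
h = 70489 m
70489 m × (1 km / 1000 m) = 70.49 km

70.5 km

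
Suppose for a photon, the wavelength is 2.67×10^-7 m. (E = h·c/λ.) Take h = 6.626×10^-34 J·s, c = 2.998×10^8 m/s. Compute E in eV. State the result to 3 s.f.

Directly: E = hc/λ.
λ = 2.67×10^-7 m; h = 6.626×10^-34 J·s; c = 2.998×10^8 m/s.
E = 7.440×10^-19 J
7.440×10^-19 J × (1 eV / 1.602×10^-19 J) = 4.644 eV

4.64 eV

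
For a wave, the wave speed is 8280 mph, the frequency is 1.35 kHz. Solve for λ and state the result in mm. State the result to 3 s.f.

Rearranging v = f·λ for λ: λ = v/f.
v = 8280 mph = 3701 m/s; f = 1.35 kHz = 1350 Hz.
λ = 2.742 m
2.742 m × (1 mm / 0.001000 m) = 2742 mm

2740 mm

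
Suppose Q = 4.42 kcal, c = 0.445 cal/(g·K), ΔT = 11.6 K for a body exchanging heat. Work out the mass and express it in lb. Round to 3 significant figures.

Rearranging: m = Q/(c·ΔT).
Q = 4.42 kcal = 18493 J; c = 0.445 cal/(g·K) = 1862 J/(kg·K); ΔT = 11.6 K.
m = 0.8563 kg
0.8563 kg × (1 lb / 0.4536 kg) = 1.888 lb

1.89 lb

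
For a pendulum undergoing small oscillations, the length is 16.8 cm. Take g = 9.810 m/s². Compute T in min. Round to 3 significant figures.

0.0137 min

Directly: T = 2π√(L/g).
L = 16.8 cm = 0.1680 m; g = 9.810 m/s².
T = 0.8222 s
0.8222 s × (1 min / 60.00 s) = 0.01370 min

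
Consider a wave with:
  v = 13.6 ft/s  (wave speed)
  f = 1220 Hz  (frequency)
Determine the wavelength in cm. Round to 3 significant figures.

Rearranging v = f·λ for λ: λ = v/f.
v = 13.6 ft/s = 4.145 m/s; f = 1220 Hz.
λ = 0.003398 m
0.003398 m × (1 cm / 0.01000 m) = 0.3398 cm

0.340 cm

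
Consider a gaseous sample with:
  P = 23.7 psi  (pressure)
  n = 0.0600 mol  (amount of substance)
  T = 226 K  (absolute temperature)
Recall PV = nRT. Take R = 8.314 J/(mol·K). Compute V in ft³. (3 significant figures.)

From the ideal-gas law: V = nRT/P.
P = 23.7 psi = 1.634×10^5 Pa; n = 0.0600 mol; T = 226 K; R = 8.314 J/(mol·K).
V = 6.899×10^-4 m³
6.899×10^-4 m³ × (1 ft³ / 0.02832 m³) = 0.02436 ft³

0.0244 ft³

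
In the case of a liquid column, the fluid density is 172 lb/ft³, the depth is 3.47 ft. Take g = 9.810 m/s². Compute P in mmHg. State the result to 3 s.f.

Directly: P = ρgh.
ρ = 172 lb/ft³ = 2755 kg/m³; h = 3.47 ft = 1.058 m; g = 9.810 m/s².
P = 28587 Pa
28587 Pa × (1 mmHg / 133.3 Pa) = 214.4 mmHg

214 mmHg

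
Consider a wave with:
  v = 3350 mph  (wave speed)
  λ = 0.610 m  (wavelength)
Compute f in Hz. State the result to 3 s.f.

2460 Hz

Rearranging: f = v/λ.
v = 3350 mph = 1498 m/s; λ = 0.610 m.
f = 2455 Hz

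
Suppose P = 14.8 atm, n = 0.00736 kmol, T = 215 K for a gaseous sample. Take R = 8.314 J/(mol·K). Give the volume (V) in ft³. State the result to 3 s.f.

0.310 ft³

Solving PV = nRT for V: V = nRT/P.
P = 14.8 atm = 1.500×10^6 Pa; n = 0.00736 kmol = 7.360 mol; T = 215 K; R = 8.314 J/(mol·K).
V = 0.008773 m³
0.008773 m³ × (1 ft³ / 0.02832 m³) = 0.3098 ft³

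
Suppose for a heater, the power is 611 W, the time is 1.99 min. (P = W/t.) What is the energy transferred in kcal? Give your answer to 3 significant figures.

Rearranging: W = P·t.
P = 611 W; t = 1.99 min = 119.4 s.
W = 72953 J  (the unit combination reduces to kg·m²/s² = J)
72953 J × (1 kcal / 4184 J) = 17.44 kcal

17.4 kcal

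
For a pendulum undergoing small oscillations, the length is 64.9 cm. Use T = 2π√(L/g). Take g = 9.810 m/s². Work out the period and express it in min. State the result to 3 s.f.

0.0269 min

Directly: T = 2π√(L/g).
L = 64.9 cm = 0.6490 m; g = 9.810 m/s².
T = 1.616 s
1.616 s × (1 min / 60.00 s) = 0.02693 min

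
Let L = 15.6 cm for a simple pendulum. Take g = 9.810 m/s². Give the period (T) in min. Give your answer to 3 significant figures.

T is given directly by: T = 2π√(L/g).
L = 15.6 cm = 0.1560 m; g = 9.810 m/s².
T = 0.7923 s
0.7923 s × (1 min / 60.00 s) = 0.01321 min

0.0132 min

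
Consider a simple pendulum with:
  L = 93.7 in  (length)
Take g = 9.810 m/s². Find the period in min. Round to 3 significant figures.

Directly: T = 2π√(L/g).
L = 93.7 in = 2.380 m; g = 9.810 m/s².
T = 3.095 s
3.095 s × (1 min / 60.00 s) = 0.05158 min

0.0516 min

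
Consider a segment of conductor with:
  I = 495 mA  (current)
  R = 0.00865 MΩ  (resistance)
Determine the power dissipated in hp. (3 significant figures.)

Directly: P = I²R.
I = 495 mA = 0.4950 A; R = 0.00865 MΩ = 8650 Ω.
P = 2119 W  (the unit combination reduces to kg·m²/s³ = W)
2119 W × (1 hp / 745.7 W) = 2.842 hp

2.84 hp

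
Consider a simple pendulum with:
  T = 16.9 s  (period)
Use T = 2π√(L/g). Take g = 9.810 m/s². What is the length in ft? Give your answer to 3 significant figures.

233 ft

Rearranging: L = g·(T/2π)².
T = 16.9 s; g = 9.810 m/s².
L = 70.97 m
70.97 m × (1 ft / 0.3048 m) = 232.8 ft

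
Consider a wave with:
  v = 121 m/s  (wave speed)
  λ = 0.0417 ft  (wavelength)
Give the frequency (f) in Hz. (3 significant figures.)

Rearranging: f = v/λ.
v = 121 m/s; λ = 0.0417 ft = 0.01271 m.
f = 9520 Hz

9520 Hz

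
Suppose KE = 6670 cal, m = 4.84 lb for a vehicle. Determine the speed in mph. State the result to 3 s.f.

357 mph

Rearranging: v = √(2·KE/m).
KE = 6670 cal = 27907 J; m = 4.84 lb = 2.195 kg.
v = 159.4 m/s
159.4 m/s × (1 mph / 0.4470 m/s) = 356.7 mph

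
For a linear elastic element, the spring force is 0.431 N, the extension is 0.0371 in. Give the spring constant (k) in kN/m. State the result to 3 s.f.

Rearranging: k = F/x.
F = 0.431 N; x = 0.0371 in = 9.423×10^-4 m.
k = 457.4 N/m
457.4 N/m × (1 kN/m / 1000 N/m) = 0.4574 kN/m

0.457 kN/m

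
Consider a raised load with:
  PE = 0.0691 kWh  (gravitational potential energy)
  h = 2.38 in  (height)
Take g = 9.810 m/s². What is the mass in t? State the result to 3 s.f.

419 t

Rearranging PE = m·g·h for m: m = PE/(g·h).
PE = 0.0691 kWh = 2.488×10^5 J; h = 2.38 in = 0.06045 m; g = 9.810 m/s².
m = 4.195×10^5 kg
4.195×10^5 kg × (1 t / 1000 kg) = 419.5 t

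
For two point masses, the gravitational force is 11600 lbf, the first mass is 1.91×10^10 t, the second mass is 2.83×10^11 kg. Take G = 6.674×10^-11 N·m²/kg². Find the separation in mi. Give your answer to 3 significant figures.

Rearranging: r = √(G·m₁m₂/F).
F = 11600 lbf = 51599 N; m₁ = 1.91×10^10 t = 1.910×10^13 kg; m₂ = 2.83×10^11 kg; G = 6.674×10^-11 N·m²/kg².
r = 83614 m
83614 m × (1 mi / 1609 m) = 51.96 mi

52.0 mi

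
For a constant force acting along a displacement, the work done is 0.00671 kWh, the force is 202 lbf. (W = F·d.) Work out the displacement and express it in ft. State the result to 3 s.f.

Rearranging W = F·d for d: d = W/F.
W = 0.00671 kWh = 24156 J; F = 202 lbf = 898.5 N.
d = 26.88 m
26.88 m × (1 ft / 0.3048 m) = 88.20 ft

88.2 ft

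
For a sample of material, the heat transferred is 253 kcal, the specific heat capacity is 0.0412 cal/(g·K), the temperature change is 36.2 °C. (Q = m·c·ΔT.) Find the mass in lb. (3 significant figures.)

374 lb

Rearranging: m = Q/(c·ΔT).
Q = 253 kcal = 1.059×10^6 J; c = 0.0412 cal/(g·K) = 172.4 J/(kg·K); ΔT = 36.2 °C = 36.20 K.
m = 169.6 kg
169.6 kg × (1 lb / 0.4536 kg) = 374.0 lb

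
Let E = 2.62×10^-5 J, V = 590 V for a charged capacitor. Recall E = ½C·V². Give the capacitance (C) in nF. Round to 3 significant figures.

Rearranging E = ½C·V² for C: C = 2E/V².
E = 2.62×10^-5 J; V = 590 V.
C = 1.505×10^-10 F
1.505×10^-10 F × (1 nF / 1.000×10^-9 F) = 0.1505 nF

0.151 nF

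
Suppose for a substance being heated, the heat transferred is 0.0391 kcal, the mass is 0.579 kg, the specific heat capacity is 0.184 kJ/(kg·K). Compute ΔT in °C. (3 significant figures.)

Rearranging: ΔT = Q/(m·c).
Q = 0.0391 kcal = 163.6 J; m = 0.579 kg; c = 0.184 kJ/(kg·K) = 184.0 J/(kg·K).
ΔT = 1.536 K
Since 1 °C = 1 K, 1.536 °C.

1.54 °C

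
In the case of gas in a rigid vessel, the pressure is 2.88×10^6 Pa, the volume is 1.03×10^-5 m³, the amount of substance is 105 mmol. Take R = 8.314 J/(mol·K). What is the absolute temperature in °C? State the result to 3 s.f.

Rearranging: T = PV/(nR).
P = 2.88×10^6 Pa; V = 1.03×10^-5 m³; n = 105 mmol = 0.1050 mol; R = 8.314 J/(mol·K).
T = 33.98 K
33.98 K − 273.15 = -239.2 °C

-239 °C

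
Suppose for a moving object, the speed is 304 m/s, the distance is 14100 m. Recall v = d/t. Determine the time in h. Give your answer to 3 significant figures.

Solving v = d/t for t: t = d/v.
v = 304 m/s; d = 14100 m.
t = 46.38 s
46.38 s × (1 h / 3600 s) = 0.01288 h

0.0129 h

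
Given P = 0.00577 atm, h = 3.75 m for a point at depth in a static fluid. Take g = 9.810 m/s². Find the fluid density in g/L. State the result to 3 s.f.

15.9 g/L

Rearranging P = ρ·g·h for ρ: ρ = P/(g·h).
P = 0.00577 atm = 584.6 Pa; h = 3.75 m; g = 9.810 m/s².
ρ = 15.89 kg/m³
Since 1 g/L = 1 kg/m³, 15.89 g/L.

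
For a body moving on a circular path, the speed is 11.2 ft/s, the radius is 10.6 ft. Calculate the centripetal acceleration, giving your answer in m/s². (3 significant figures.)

Directly: a = v²/r.
v = 11.2 ft/s = 3.414 m/s; r = 10.6 ft = 3.231 m.
a = 3.607 m/s²

3.61 m/s²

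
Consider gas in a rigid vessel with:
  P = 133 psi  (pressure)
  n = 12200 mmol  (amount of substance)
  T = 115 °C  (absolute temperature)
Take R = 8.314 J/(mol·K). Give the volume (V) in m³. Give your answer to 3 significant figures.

0.0429 m³

From the ideal-gas law: V = nRT/P.
P = 133 psi = 9.170×10^5 Pa; n = 12200 mmol = 12.20 mol; T = 115 °C = 388.1 K; R = 8.314 J/(mol·K).
V = 0.04293 m³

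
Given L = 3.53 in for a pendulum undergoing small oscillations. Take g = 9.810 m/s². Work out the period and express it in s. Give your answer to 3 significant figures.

0.601 s

T is given directly by: T = 2π√(L/g).
L = 3.53 in = 0.08966 m; g = 9.810 m/s².
T = 0.6007 s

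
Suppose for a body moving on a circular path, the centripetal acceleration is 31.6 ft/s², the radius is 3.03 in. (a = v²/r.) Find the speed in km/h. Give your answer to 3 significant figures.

Solving a = v²/r for v: v = √(a·r).
a = 31.6 ft/s² = 9.632 m/s²; r = 3.03 in = 0.07696 m.
v = 0.8610 m/s
0.8610 m/s × (1 km/h / 0.2778 m/s) = 3.100 km/h

3.10 km/h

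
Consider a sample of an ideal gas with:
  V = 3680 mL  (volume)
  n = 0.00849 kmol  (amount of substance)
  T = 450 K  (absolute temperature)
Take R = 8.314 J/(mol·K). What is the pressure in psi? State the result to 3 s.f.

1250 psi

From the ideal-gas law: P = nRT/V.
V = 3680 mL = 0.003680 m³; n = 0.00849 kmol = 8.490 mol; T = 450 K; R = 8.314 J/(mol·K).
P = 8.631×10^6 Pa
8.631×10^6 Pa × (1 psi / 6895 Pa) = 1252 psi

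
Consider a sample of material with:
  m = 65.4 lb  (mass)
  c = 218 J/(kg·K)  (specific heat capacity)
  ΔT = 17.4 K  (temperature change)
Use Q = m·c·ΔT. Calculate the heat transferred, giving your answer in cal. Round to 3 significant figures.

26900 cal

Q is given directly by: Q = mcΔT.
m = 65.4 lb = 29.66 kg; c = 218 J/(kg·K); ΔT = 17.4 K.
Q = 1.125×10^5 J  (the unit combination reduces to kg·m²/s² = J)
1.125×10^5 J × (1 cal / 4.184 J) = 26894 cal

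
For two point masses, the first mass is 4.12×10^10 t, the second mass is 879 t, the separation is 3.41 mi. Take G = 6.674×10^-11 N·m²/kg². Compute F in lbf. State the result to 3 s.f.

18.0 lbf

F is given directly by: F = Gm₁m₂/r².
m₁ = 4.12×10^10 t = 4.120×10^13 kg; m₂ = 879 t = 8.790×10^5 kg; r = 3.41 mi = 5488 m; G = 6.674×10^-11 N·m²/kg².
F = 80.25 N
80.25 N × (1 lbf / 4.448 N) = 18.04 lbf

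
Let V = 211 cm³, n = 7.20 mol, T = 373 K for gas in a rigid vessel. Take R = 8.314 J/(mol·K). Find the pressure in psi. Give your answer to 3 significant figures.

From the ideal-gas law: P = nRT/V.
V = 211 cm³ = 2.110×10^-4 m³; n = 7.20 mol; T = 373 K; R = 8.314 J/(mol·K).
P = 1.058×10^8 Pa
1.058×10^8 Pa × (1 psi / 6895 Pa) = 15348 psi

15300 psi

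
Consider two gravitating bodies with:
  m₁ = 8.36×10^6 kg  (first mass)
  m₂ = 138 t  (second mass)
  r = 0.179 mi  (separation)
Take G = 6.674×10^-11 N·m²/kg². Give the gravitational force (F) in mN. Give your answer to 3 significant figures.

0.928 mN

F is given directly by: F = Gm₁m₂/r².
m₁ = 8.36×10^6 kg; m₂ = 138 t = 1.380×10^5 kg; r = 0.179 mi = 288.1 m; G = 6.674×10^-11 N·m²/kg².
F = 9.278×10^-4 N
9.278×10^-4 N × (1 mN / 0.001000 N) = 0.9278 mN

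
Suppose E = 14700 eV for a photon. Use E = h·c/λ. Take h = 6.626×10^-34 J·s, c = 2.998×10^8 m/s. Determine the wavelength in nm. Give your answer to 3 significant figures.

0.0843 nm

Solving E = h·c/λ for λ: λ = hc/E.
E = 14700 eV = 2.355×10^-15 J; h = 6.626×10^-34 J·s; c = 2.998×10^8 m/s.
λ = 8.434×10^-11 m
8.434×10^-11 m × (1 nm / 1.000×10^-9 m) = 0.08434 nm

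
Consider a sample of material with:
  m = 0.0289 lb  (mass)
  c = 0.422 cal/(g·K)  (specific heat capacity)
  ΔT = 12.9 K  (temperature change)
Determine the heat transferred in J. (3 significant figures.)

299 J

Q is given directly by: Q = mcΔT.
m = 0.0289 lb = 0.01311 kg; c = 0.422 cal/(g·K) = 1766 J/(kg·K); ΔT = 12.9 K.
Q = 298.6 J  (the unit combination reduces to kg·m²/s² = J)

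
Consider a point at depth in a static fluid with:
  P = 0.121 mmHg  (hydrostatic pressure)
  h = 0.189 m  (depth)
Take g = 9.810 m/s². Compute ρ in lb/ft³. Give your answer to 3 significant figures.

Solving P = ρ·g·h for ρ: ρ = P/(g·h).
P = 0.121 mmHg = 16.13 Pa; h = 0.189 m; g = 9.810 m/s².
ρ = 8.701 kg/m³
8.701 kg/m³ × (1 lb/ft³ / 16.02 kg/m³) = 0.5432 lb/ft³

0.543 lb/ft³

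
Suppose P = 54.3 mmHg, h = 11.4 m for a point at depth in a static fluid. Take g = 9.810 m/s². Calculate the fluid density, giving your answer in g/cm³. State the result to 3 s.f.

0.0647 g/cm³

Solving P = ρ·g·h for ρ: ρ = P/(g·h).
P = 54.3 mmHg = 7239 Pa; h = 11.4 m; g = 9.810 m/s².
ρ = 64.73 kg/m³
64.73 kg/m³ × (1 g/cm³ / 1000 kg/m³) = 0.06473 g/cm³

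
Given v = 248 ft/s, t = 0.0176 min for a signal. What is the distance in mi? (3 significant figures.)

0.0496 mi

Rearranging: d = v·t.
v = 248 ft/s = 75.59 m/s; t = 0.0176 min = 1.056 s.
d = 79.82 m
79.82 m × (1 mi / 1609 m) = 0.04960 mi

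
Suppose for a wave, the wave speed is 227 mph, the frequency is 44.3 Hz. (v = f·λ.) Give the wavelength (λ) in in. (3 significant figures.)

Solving v = f·λ for λ: λ = v/f.
v = 227 mph = 101.5 m/s; f = 44.3 Hz.
λ = 2.291 m
2.291 m × (1 in / 0.02540 m) = 90.19 in

90.2 in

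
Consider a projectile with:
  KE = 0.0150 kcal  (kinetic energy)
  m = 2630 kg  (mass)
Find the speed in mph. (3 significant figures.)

Rearranging KE = ½mv² for v: v = √(2·KE/m).
KE = 0.0150 kcal = 62.76 J; m = 2630 kg.
v = 0.2185 m/s
0.2185 m/s × (1 mph / 0.4470 m/s) = 0.4887 mph

0.489 mph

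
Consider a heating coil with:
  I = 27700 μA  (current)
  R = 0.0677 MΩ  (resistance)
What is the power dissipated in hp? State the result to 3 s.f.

0.0697 hp

P is given directly by: P = I²R.
I = 27700 μA = 0.02770 A; R = 0.0677 MΩ = 67700 Ω.
P = 51.95 W
51.95 W × (1 hp / 745.7 W) = 0.06966 hp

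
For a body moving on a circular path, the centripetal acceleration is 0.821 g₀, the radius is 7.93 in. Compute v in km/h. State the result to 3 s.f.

Solving a = v²/r for v: v = √(a·r).
a = 0.821 g₀ = 8.051 m/s²; r = 7.93 in = 0.2014 m.
v = 1.273 m/s
1.273 m/s × (1 km/h / 0.2778 m/s) = 4.584 km/h

4.58 km/h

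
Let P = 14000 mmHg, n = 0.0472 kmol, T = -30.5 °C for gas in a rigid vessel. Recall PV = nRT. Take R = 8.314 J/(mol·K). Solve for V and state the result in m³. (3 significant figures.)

Solving PV = nRT for V: V = nRT/P.
P = 14000 mmHg = 1.867×10^6 Pa; n = 0.0472 kmol = 47.20 mol; T = -30.5 °C = 242.6 K; R = 8.314 J/(mol·K).
V = 0.05102 m³

0.0510 m³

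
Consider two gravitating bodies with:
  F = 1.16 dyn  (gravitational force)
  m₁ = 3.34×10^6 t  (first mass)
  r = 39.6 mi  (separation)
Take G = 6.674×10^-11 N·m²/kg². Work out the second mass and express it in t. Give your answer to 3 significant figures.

211 t

From Newton's law of gravitation: m₂ = F·r²/(G·m₁).
F = 1.16 dyn = 1.160×10^-5 N; m₁ = 3.34×10^6 t = 3.340×10^9 kg; r = 39.6 mi = 63730 m; G = 6.674×10^-11 N·m²/kg².
m₂ = 2.114×10^5 kg
2.114×10^5 kg × (1 t / 1000 kg) = 211.4 t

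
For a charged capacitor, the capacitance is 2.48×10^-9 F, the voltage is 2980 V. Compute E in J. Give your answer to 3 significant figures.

0.0110 J

E is given directly by: E = ½CV².
C = 2.48×10^-9 F; V = 2980 V.
E = 0.01101 J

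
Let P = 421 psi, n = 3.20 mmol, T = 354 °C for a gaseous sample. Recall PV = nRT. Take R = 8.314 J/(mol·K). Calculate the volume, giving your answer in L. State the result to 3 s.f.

From the ideal-gas law: V = nRT/P.
P = 421 psi = 2.903×10^6 Pa; n = 3.20 mmol = 0.003200 mol; T = 354 °C = 627.1 K; R = 8.314 J/(mol·K).
V = 5.748×10^-6 m³
5.748×10^-6 m³ × (1 L / 0.001000 m³) = 0.005748 L

0.00575 L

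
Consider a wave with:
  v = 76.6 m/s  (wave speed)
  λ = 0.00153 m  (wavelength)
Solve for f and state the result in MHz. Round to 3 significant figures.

Solving v = f·λ for f: f = v/λ.
v = 76.6 m/s; λ = 0.00153 m.
f = 50065 Hz
50065 Hz × (1 MHz / 1.000×10^6 Hz) = 0.05007 MHz

0.0501 MHz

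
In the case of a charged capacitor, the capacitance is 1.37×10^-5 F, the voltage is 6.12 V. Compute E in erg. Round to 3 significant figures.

2570 erg

E is given directly by: E = ½CV².
C = 1.37×10^-5 F; V = 6.12 V.
E = 2.566×10^-4 J
2.566×10^-4 J × (1 erg / 1.000×10^-7 J) = 2566 erg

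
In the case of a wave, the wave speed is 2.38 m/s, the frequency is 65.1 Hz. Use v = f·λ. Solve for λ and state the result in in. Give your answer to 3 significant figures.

1.44 in

Rearranging: λ = v/f.
v = 2.38 m/s; f = 65.1 Hz.
λ = 0.03656 m
0.03656 m × (1 in / 0.02540 m) = 1.439 in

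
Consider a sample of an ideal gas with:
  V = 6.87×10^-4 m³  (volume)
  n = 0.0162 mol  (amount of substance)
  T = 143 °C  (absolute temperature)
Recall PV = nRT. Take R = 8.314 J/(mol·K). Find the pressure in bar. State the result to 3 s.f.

Directly: P = nRT/V.
V = 6.87×10^-4 m³; n = 0.0162 mol; T = 143 °C = 416.1 K; R = 8.314 J/(mol·K).
P = 81586 Pa
81586 Pa × (1 bar / 1.000×10^5 Pa) = 0.8159 bar

0.816 bar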